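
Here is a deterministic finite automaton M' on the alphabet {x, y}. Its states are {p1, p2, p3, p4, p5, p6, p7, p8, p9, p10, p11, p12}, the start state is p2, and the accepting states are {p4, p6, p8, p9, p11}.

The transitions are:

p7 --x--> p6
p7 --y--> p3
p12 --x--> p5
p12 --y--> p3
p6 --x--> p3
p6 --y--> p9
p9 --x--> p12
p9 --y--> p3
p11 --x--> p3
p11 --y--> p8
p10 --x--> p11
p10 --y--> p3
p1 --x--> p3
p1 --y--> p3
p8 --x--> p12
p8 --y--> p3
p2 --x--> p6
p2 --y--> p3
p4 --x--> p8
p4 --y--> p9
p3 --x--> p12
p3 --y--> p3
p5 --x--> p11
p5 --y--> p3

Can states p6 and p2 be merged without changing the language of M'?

States {p1,p4,p7,p10} cannot be reached from the start state, so discard them.
P0 = {p6,p8,p9,p11} | {p2,p3,p5,p12}.
Split {p6,p8,p9,p11} by δ(·,y) → {p6,p11} and {p8,p9}.
On input x, block {p2,p3,p5,p12} splits into {p2,p5} and {p3,p12}.
Split {p3,p12} by δ(·,x) → {p3} and {p12}.
The partition is now stable with 5 blocks: {p6,p11} | {p2,p5} | {p8,p9} | {p3} | {p12}.
p6 and p2 end up in different blocks, so they are distinguishable. For instance, the string 'ε' is accepted from only p6.

No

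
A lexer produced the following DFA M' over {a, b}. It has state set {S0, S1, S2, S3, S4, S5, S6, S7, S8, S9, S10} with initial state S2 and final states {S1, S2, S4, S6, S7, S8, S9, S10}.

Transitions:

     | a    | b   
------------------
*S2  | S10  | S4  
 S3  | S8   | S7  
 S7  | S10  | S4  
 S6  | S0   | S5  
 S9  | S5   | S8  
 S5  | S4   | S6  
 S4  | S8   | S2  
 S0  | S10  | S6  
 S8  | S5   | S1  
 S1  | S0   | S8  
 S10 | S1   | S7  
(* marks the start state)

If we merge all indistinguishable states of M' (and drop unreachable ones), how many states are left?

5

States {S3,S9} cannot be reached from the start state, so discard them.
Initial partition by acceptance: {S1,S2,S4,S6,S7,S8,S10} | {S0,S5}.
Split {S1,S2,S4,S6,S7,S8,S10} by δ(·,a) → {S2,S4,S7,S10} and {S1,S6,S8}.
Refine {S2,S4,S7,S10} on symbol a: members go to different blocks, giving {S2,S7} and {S4,S10}.
On input b, block {S1,S6,S8} splits into {S1,S8} and {S6}.
The partition is now stable with 5 blocks: {S2,S7} | {S0,S5} | {S1,S8} | {S4,S10} | {S6}.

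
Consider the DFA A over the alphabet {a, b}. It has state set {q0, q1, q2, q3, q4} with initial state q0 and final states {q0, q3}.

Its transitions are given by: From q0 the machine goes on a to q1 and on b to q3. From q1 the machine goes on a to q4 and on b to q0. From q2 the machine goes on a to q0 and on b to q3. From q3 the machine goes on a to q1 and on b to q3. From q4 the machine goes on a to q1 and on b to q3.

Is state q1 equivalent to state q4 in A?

Reachable states from the start: {q0,q1,q3,q4}. Unreachable: {q2} — drop them.
P0 = {q0,q3} | {q1,q4}.
The partition is now stable with 2 blocks: {q0,q3} | {q1,q4}.
q1 and q4 lie in the same block of the stable partition, so they are equivalent — no string distinguishes them.

Yes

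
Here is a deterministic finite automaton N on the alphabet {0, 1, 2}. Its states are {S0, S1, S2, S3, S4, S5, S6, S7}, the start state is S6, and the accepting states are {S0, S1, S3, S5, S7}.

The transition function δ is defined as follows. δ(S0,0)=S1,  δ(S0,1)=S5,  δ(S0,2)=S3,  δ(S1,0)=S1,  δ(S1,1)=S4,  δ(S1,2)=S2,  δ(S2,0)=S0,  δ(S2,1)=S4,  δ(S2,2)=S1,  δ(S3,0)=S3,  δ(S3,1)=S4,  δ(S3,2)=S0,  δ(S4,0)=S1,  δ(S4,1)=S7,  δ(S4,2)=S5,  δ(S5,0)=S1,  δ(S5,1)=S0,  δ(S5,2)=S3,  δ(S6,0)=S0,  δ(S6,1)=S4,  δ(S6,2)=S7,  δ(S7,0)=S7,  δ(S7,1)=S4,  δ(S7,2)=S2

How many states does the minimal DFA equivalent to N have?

5

Initial partition by acceptance: {S0,S1,S3,S5,S7} | {S2,S4,S6}.
Split {S0,S1,S3,S5,S7} by δ(·,1) → {S1,S3,S7} and {S0,S5}.
Refine {S1,S3,S7} on symbol 2: members go to different blocks, giving {S1,S7} and {S3}.
Refine {S2,S4,S6} on symbol 0: members go to different blocks, giving {S2,S6} and {S4}.
No further refinement is possible. Final partition (5 blocks): {S1,S7} | {S2,S6} | {S0,S5} | {S3} | {S4}.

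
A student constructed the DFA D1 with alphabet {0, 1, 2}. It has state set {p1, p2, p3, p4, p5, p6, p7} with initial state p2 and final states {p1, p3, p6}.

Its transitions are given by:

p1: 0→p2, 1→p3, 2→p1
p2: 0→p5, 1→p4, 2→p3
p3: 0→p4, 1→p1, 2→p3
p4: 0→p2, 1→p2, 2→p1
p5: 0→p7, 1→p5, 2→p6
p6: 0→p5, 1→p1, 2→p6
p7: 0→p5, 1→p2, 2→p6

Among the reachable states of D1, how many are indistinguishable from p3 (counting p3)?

Every state is reachable, so we keep all 7.
Start with accepting vs non-accepting: {p1,p3,p6} | {p2,p4,p5,p7}.
No further refinement is possible. Final partition (2 blocks): {p1,p3,p6} | {p2,p4,p5,p7}.
The equivalence class containing p3 is {p1,p3,p6}, of size 3.

3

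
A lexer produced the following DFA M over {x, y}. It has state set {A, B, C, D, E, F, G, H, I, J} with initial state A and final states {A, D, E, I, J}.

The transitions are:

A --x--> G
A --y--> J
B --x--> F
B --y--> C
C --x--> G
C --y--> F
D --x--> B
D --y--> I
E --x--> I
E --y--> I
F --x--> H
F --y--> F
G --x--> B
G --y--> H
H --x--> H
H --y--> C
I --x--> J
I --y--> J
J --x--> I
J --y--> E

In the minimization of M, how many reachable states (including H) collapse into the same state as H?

States {D} cannot be reached from the start state, so discard them.
Start with accepting vs non-accepting: {A,E,I,J} | {B,C,F,G,H}.
Refine {A,E,I,J} on symbol x: members go to different blocks, giving {E,I,J} and {A}.
No further refinement is possible. Final partition (3 blocks): {E,I,J} | {B,C,F,G,H} | {A}.
State H belongs to the block {B,C,F,G,H}, which has 5 states.

5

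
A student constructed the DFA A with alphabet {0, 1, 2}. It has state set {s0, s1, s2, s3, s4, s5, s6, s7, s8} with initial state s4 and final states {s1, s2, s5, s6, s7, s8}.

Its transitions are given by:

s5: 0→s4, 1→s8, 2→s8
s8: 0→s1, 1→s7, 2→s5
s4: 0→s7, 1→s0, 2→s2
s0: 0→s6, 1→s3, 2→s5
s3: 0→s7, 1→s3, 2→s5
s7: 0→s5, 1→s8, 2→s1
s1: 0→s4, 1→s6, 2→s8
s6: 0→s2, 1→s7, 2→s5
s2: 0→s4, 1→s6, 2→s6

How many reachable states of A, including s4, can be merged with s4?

3

Every state is reachable, so we keep all 9.
Start with accepting vs non-accepting: {s1,s2,s5,s6,s7,s8} | {s0,s3,s4}.
On input 0, block {s1,s2,s5,s6,s7,s8} splits into {s1,s2,s5} and {s6,s7,s8}.
The partition is now stable with 3 blocks: {s1,s2,s5} | {s0,s3,s4} | {s6,s7,s8}.
The equivalence class containing s4 is {s0,s3,s4}, of size 3.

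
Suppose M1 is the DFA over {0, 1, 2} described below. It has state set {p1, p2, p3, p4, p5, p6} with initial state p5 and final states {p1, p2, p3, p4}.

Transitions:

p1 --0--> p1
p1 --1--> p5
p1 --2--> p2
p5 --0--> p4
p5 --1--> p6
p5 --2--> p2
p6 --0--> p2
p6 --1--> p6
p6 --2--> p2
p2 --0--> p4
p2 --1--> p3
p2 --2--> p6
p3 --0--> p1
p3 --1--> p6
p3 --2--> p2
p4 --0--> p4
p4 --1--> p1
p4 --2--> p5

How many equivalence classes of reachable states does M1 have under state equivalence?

All states are reachable from the start state.
Start with accepting vs non-accepting: {p1,p2,p3,p4} | {p5,p6}.
On input 1, block {p1,p2,p3,p4} splits into {p1,p3} and {p2,p4}.
No further refinement is possible. Final partition (3 blocks): {p1,p3} | {p5,p6} | {p2,p4}.

3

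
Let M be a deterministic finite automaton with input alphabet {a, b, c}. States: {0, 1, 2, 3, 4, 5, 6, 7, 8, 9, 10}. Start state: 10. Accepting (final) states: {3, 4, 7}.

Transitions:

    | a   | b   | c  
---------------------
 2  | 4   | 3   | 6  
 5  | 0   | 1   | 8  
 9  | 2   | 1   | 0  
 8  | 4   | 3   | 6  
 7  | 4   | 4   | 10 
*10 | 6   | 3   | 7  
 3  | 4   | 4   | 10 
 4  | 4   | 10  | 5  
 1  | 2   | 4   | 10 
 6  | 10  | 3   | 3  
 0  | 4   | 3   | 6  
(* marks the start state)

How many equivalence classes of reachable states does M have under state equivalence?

6

Reachable states from the start: {0,1,2,3,4,5,6,7,8,10}. Unreachable: {9} — drop them.
Start with accepting vs non-accepting: {3,4,7} | {0,1,2,5,6,8,10}.
Split {3,4,7} by δ(·,b) → {3,7} and {4}.
On input a, block {0,1,2,5,6,8,10} splits into {1,5,6,10} and {0,2,8}.
Refine {1,5,6,10} on symbol a: members go to different blocks, giving {1,5} and {6,10}.
Refine {1,5} on symbol b: members go to different blocks, giving {1} and {5}.
The partition is now stable with 6 blocks: {3,7} | {1} | {4} | {0,2,8} | {6,10} | {5}.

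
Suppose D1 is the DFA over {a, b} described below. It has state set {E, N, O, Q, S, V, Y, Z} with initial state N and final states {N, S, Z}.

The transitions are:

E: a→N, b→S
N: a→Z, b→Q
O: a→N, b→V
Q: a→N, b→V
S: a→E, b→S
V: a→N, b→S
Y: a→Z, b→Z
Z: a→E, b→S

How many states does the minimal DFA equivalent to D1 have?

First remove the unreachable states {O,Y}; 6 states remain.
Start with accepting vs non-accepting: {N,S,Z} | {E,Q,V}.
Split {N,S,Z} by δ(·,a) → {S,Z} and {N}.
On input b, block {E,Q,V} splits into {E,V} and {Q}.
Stable partition: {S,Z} | {E,V} | {N} | {Q} — 4 equivalence classes.

4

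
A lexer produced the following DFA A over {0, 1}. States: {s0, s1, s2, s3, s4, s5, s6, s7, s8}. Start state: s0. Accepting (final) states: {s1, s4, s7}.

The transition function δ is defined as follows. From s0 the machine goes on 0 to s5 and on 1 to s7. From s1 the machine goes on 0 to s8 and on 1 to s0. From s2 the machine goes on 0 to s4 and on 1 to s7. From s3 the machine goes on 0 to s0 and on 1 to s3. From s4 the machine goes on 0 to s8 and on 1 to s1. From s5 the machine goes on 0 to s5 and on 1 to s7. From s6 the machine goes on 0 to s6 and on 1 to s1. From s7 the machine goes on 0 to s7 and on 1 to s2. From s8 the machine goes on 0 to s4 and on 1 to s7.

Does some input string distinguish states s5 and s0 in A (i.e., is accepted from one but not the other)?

No

First remove the unreachable states {s3,s6}; 7 states remain.
Start with accepting vs non-accepting: {s1,s4,s7} | {s0,s2,s5,s8}.
On input 0, block {s1,s4,s7} splits into {s1,s4} and {s7}.
Split {s1,s4} by δ(·,1) → {s1} and {s4}.
Split {s0,s2,s5,s8} by δ(·,0) → {s0,s5} and {s2,s8}.
No further refinement is possible. Final partition (5 blocks): {s1} | {s0,s5} | {s7} | {s4} | {s2,s8}.
s5 and s0 lie in the same block of the stable partition, so they are equivalent — no string distinguishes them.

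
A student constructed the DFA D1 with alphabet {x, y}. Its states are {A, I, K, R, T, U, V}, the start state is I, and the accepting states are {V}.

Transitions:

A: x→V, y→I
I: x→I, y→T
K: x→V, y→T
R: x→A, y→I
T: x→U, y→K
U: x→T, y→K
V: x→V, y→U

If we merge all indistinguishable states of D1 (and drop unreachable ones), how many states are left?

States {A,R} cannot be reached from the start state, so discard them.
Start with accepting vs non-accepting: {V} | {I,K,T,U}.
Refine {I,K,T,U} on symbol x: members go to different blocks, giving {I,T,U} and {K}.
Split {I,T,U} by δ(·,y) → {T,U} and {I}.
Stable partition: {V} | {T,U} | {K} | {I} — 4 equivalence classes.

4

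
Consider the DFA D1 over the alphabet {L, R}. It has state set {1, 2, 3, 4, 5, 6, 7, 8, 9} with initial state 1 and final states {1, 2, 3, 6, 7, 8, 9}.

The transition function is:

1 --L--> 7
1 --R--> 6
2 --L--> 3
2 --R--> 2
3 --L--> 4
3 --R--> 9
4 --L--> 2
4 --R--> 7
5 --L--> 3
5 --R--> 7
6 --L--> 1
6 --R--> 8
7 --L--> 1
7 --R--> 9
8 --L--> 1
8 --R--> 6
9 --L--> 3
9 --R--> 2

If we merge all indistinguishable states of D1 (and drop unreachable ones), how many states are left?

6

First remove the unreachable states {5}; 8 states remain.
P0 = {1,2,3,6,7,8,9} | {4}.
Split {1,2,3,6,7,8,9} by δ(·,L) → {1,2,6,7,8,9} and {3}.
Refine {1,2,6,7,8,9} on symbol L: members go to different blocks, giving {1,6,7,8} and {2,9}.
Split {1,6,7,8} by δ(·,R) → {1,6,8} and {7}.
On input L, block {1,6,8} splits into {6,8} and {1}.
The partition is now stable with 6 blocks: {6,8} | {4} | {3} | {2,9} | {7} | {1}.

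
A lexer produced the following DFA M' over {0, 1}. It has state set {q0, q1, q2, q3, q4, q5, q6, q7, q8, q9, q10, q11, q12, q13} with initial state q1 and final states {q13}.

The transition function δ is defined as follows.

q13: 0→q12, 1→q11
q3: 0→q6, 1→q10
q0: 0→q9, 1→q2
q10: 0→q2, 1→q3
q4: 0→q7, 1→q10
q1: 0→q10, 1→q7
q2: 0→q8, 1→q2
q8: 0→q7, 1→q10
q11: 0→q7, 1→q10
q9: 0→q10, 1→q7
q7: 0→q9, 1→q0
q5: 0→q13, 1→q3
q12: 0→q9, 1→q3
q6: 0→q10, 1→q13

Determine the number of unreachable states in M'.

No path from q1 leads to q4, q5; the other 12 states are all reachable.

2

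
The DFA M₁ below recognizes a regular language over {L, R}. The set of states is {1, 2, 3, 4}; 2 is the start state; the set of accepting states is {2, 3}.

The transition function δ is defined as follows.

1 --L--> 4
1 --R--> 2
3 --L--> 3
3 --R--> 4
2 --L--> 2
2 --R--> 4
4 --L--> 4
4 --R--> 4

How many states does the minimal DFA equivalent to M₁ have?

States {1,3} cannot be reached from the start state, so discard them.
Initial partition by acceptance: {2} | {4}.
The partition is now stable with 2 blocks: {2} | {4}.

2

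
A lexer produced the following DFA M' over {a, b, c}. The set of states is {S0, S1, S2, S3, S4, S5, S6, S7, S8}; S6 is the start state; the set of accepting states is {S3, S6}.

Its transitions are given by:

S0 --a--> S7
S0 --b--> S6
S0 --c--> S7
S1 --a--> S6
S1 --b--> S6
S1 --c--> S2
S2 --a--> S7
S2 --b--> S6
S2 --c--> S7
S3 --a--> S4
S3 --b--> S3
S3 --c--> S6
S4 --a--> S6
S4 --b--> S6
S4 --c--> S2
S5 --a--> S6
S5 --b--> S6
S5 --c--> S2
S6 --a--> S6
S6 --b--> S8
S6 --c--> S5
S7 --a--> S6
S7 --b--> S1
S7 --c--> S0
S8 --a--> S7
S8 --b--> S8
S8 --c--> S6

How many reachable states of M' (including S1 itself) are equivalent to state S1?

2

First remove the unreachable states {S3,S4}; 7 states remain.
Start with accepting vs non-accepting: {S6} | {S0,S1,S2,S5,S7,S8}.
Split {S0,S1,S2,S5,S7,S8} by δ(·,a) → {S0,S2,S8} and {S1,S5,S7}.
Refine {S0,S2,S8} on symbol b: members go to different blocks, giving {S0,S2} and {S8}.
On input b, block {S1,S5,S7} splits into {S1,S5} and {S7}.
The partition is now stable with 5 blocks: {S6} | {S0,S2} | {S1,S5} | {S8} | {S7}.
State S1 belongs to the block {S1,S5}, which has 2 states.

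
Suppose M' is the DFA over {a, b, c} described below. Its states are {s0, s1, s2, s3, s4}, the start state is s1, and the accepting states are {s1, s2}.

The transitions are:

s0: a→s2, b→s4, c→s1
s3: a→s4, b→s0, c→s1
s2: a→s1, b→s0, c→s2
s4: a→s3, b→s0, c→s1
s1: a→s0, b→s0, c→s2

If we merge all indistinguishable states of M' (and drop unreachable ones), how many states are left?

All states are reachable from the start state.
Start with accepting vs non-accepting: {s1,s2} | {s0,s3,s4}.
Refine {s1,s2} on symbol a: members go to different blocks, giving {s1} and {s2}.
Split {s0,s3,s4} by δ(·,a) → {s3,s4} and {s0}.
The partition is now stable with 4 blocks: {s1} | {s3,s4} | {s2} | {s0}.

4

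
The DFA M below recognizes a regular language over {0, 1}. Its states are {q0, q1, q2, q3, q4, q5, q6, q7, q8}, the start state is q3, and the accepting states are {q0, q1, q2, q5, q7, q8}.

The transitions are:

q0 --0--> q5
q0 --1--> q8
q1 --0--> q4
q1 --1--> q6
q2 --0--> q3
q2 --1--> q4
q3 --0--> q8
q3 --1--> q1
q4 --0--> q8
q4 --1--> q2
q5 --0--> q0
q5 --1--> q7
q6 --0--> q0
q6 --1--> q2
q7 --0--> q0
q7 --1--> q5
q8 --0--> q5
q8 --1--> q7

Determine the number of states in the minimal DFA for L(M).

3

All states are reachable from the start state.
Start with accepting vs non-accepting: {q0,q1,q2,q5,q7,q8} | {q3,q4,q6}.
Split {q0,q1,q2,q5,q7,q8} by δ(·,0) → {q0,q5,q7,q8} and {q1,q2}.
No further refinement is possible. Final partition (3 blocks): {q0,q5,q7,q8} | {q3,q4,q6} | {q1,q2}.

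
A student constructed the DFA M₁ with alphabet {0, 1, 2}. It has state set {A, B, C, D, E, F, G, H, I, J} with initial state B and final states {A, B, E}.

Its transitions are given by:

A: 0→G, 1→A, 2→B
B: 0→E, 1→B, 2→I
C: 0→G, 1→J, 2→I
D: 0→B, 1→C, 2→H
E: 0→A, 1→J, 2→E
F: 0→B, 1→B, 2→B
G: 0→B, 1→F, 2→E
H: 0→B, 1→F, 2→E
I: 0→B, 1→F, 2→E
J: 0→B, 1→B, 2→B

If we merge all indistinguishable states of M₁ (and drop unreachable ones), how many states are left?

5

States {C,D,H} cannot be reached from the start state, so discard them.
Initial partition by acceptance: {A,B,E} | {F,G,I,J}.
Refine {A,B,E} on symbol 0: members go to different blocks, giving {B,E} and {A}.
Split {B,E} by δ(·,0) → {B} and {E}.
Refine {F,G,I,J} on symbol 1: members go to different blocks, giving {F,J} and {G,I}.
Stable partition: {B} | {F,J} | {A} | {E} | {G,I} — 5 equivalence classes.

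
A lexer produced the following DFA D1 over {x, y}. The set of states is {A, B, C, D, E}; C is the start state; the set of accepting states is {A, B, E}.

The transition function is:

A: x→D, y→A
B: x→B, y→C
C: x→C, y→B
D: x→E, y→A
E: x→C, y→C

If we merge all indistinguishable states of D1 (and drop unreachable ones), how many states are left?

2

States {A,D,E} cannot be reached from the start state, so discard them.
P0 = {B} | {C}.
No further refinement is possible. Final partition (2 blocks): {B} | {C}.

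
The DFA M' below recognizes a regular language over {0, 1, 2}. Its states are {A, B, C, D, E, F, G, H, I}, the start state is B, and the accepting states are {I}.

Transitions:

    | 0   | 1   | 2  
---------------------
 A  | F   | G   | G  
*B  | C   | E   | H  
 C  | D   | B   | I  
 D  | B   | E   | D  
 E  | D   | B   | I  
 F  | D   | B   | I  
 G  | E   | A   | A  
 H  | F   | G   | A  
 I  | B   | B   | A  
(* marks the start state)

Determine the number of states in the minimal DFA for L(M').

All states are reachable from the start state.
P0 = {I} | {A,B,C,D,E,F,G,H}.
Split {A,B,C,D,E,F,G,H} by δ(·,2) → {A,B,D,G,H} and {C,E,F}.
Refine {A,B,D,G,H} on symbol 0: members go to different blocks, giving {A,B,G,H} and {D}.
On input 1, block {A,B,G,H} splits into {A,G,H} and {B}.
Stable partition: {I} | {A,G,H} | {C,E,F} | {D} | {B} — 5 equivalence classes.

5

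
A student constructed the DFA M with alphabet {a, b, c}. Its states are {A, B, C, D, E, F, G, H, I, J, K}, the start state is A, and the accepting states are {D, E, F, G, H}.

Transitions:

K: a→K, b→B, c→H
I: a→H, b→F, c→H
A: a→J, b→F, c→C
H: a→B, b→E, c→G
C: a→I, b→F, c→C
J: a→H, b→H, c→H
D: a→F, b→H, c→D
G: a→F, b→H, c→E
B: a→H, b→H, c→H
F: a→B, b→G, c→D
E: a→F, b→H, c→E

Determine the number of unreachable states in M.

BFS from A reaches {A, B, C, D, E, F, G, H, I, J}; the 1 state(s) K are never visited.

1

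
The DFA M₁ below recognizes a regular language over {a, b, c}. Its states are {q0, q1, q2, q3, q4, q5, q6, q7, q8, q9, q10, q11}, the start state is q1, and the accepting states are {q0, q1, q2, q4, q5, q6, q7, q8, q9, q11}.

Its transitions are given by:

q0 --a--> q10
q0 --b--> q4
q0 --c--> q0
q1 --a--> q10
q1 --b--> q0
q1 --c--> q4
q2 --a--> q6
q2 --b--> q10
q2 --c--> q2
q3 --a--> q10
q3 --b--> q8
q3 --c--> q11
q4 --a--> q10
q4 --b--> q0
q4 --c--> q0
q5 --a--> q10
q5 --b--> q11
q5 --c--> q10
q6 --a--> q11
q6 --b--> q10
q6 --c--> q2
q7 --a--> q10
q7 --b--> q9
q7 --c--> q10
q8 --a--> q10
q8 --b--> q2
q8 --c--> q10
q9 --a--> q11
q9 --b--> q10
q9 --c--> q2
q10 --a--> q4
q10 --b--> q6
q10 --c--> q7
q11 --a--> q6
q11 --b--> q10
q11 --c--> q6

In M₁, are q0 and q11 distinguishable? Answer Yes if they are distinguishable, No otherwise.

States {q3,q5,q8} cannot be reached from the start state, so discard them.
Initial partition by acceptance: {q0,q1,q2,q4,q6,q7,q9,q11} | {q10}.
On input a, block {q0,q1,q2,q4,q6,q7,q9,q11} splits into {q0,q1,q4,q7} and {q2,q6,q9,q11}.
Refine {q0,q1,q4,q7} on symbol b: members go to different blocks, giving {q0,q1,q4} and {q7}.
The partition is now stable with 4 blocks: {q0,q1,q4} | {q10} | {q2,q6,q9,q11} | {q7}.
q0 and q11 end up in different blocks, so they are distinguishable. For instance, the string 'a' is accepted from only q11.

Yes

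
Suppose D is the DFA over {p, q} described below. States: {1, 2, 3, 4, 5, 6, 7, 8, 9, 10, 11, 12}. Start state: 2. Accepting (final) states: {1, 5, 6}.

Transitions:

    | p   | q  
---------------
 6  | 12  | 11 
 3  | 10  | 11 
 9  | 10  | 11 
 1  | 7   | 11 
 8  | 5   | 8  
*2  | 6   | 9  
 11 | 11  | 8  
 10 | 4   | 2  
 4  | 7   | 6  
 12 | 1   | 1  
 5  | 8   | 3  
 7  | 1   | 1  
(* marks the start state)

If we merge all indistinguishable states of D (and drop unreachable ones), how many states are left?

Start with accepting vs non-accepting: {1,5,6} | {2,3,4,7,8,9,10,11,12}.
Split {2,3,4,7,8,9,10,11,12} by δ(·,p) → {3,4,9,10,11} and {2,7,8,12}.
Refine {3,4,9,10,11} on symbol p: members go to different blocks, giving {3,9,10,11} and {4}.
Refine {3,9,10,11} on symbol p: members go to different blocks, giving {3,9,11} and {10}.
Split {3,9,11} by δ(·,p) → {3,9} and {11}.
On input q, block {1,5,6} splits into {1,6} and {5}.
Refine {2,7,8,12} on symbol p: members go to different blocks, giving {2,7,12} and {8}.
Refine {2,7,12} on symbol q: members go to different blocks, giving {7,12} and {2}.
No further refinement is possible. Final partition (9 blocks): {1,6} | {3,9} | {7,12} | {4} | {10} | {11} | {5} | {8} | {2}.

9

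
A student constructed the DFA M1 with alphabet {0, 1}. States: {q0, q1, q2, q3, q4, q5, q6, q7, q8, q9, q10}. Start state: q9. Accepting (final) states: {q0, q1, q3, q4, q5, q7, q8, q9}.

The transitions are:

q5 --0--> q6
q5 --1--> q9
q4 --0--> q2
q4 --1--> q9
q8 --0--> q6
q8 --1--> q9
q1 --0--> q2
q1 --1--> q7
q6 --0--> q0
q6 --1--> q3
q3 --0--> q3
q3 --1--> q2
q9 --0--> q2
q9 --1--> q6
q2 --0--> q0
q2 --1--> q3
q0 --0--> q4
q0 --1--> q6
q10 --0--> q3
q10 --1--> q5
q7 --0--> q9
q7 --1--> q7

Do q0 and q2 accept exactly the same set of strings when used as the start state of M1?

States {q1,q5,q7,q8,q10} cannot be reached from the start state, so discard them.
Initial partition by acceptance: {q0,q3,q4,q9} | {q2,q6}.
On input 0, block {q0,q3,q4,q9} splits into {q0,q3} and {q4,q9}.
On input 0, block {q0,q3} splits into {q0} and {q3}.
Refine {q4,q9} on symbol 1: members go to different blocks, giving {q4} and {q9}.
The partition is now stable with 5 blocks: {q0} | {q2,q6} | {q4} | {q3} | {q9}.
q0 and q2 end up in different blocks, so they are distinguishable. For instance, the string 'ε' is accepted from only q0.

No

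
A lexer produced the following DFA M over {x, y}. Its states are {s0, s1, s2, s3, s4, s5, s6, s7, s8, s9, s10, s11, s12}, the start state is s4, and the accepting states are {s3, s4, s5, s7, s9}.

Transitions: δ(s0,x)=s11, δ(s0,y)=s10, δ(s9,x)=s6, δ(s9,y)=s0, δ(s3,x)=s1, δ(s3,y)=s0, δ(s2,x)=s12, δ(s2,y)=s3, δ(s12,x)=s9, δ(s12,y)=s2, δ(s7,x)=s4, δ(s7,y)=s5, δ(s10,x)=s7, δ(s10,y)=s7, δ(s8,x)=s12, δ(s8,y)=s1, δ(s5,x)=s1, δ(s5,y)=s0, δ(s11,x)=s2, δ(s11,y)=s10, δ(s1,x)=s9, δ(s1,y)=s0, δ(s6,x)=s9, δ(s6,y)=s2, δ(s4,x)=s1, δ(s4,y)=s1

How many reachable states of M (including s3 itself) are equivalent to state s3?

2

First remove the unreachable states {s8}; 12 states remain.
P0 = {s3,s4,s5,s7,s9} | {s0,s1,s2,s6,s10,s11,s12}.
Refine {s3,s4,s5,s7,s9} on symbol x: members go to different blocks, giving {s3,s4,s5,s9} and {s7}.
Split {s0,s1,s2,s6,s10,s11,s12} by δ(·,x) → {s0,s2,s11} and {s1,s6,s12} and {s10}.
On input y, block {s3,s4,s5,s9} splits into {s3,s5,s9} and {s4}.
Split {s0,s2,s11} by δ(·,x) → {s0,s11} and {s2}.
On input x, block {s0,s11} splits into {s0} and {s11}.
Split {s1,s6,s12} by δ(·,y) → {s6,s12} and {s1}.
Refine {s3,s5,s9} on symbol x: members go to different blocks, giving {s3,s5} and {s9}.
Stable partition: {s3,s5} | {s0} | {s7} | {s6,s12} | {s10} | {s4} | {s2} | {s11} | {s1} | {s9} — 10 equivalence classes.
The equivalence class containing s3 is {s3,s5}, of size 2.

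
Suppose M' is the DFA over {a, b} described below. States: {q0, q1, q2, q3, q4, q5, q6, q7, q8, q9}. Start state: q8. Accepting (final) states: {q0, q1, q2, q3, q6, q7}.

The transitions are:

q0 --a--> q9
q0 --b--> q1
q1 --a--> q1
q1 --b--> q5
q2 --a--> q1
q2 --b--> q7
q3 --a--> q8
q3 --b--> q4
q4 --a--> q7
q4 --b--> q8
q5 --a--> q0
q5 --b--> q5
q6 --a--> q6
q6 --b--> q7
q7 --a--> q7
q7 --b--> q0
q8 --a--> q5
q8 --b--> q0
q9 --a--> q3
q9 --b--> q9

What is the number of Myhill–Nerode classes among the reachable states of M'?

States {q2,q6} cannot be reached from the start state, so discard them.
Initial partition by acceptance: {q0,q1,q3,q7} | {q4,q5,q8,q9}.
Refine {q0,q1,q3,q7} on symbol a: members go to different blocks, giving {q0,q3} and {q1,q7}.
Refine {q0,q3} on symbol b: members go to different blocks, giving {q0} and {q3}.
On input a, block {q4,q5,q8,q9} splits into {q4} and {q5} and {q8} and {q9}.
On input b, block {q1,q7} splits into {q1} and {q7}.
The partition is now stable with 8 blocks: {q0} | {q4} | {q1} | {q3} | {q5} | {q8} | {q9} | {q7}.

8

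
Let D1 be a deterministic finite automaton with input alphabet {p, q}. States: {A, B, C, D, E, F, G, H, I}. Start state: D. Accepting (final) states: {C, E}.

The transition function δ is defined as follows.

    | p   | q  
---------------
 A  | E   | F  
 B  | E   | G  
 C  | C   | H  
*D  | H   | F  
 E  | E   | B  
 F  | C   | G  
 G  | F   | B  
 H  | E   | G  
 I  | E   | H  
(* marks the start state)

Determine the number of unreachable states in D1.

BFS from D reaches {B, C, D, E, F, G, H}; the 2 state(s) A, I are never visited.

2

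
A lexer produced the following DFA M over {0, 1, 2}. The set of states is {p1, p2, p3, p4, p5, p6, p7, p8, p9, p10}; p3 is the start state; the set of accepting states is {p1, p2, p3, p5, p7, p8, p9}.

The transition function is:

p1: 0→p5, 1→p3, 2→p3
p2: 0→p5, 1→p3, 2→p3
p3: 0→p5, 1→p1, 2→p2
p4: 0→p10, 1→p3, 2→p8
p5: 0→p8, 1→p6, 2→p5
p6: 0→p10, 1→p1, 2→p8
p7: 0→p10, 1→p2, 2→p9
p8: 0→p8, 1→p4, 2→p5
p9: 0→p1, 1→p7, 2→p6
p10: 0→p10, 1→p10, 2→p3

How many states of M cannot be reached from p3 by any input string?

BFS from p3 reaches {p1, p2, p3, p4, p5, p6, p8, p10}; the 2 state(s) p7, p9 are never visited.

2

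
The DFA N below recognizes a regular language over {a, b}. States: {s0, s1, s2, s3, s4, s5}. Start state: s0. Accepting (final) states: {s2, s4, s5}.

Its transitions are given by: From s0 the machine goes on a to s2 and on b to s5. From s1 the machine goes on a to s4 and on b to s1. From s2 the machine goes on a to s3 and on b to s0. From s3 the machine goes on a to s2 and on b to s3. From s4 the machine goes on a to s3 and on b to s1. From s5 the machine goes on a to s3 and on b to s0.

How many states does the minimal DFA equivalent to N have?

First remove the unreachable states {s1,s4}; 4 states remain.
P0 = {s2,s5} | {s0,s3}.
On input b, block {s0,s3} splits into {s0} and {s3}.
The partition is now stable with 3 blocks: {s2,s5} | {s0} | {s3}.

3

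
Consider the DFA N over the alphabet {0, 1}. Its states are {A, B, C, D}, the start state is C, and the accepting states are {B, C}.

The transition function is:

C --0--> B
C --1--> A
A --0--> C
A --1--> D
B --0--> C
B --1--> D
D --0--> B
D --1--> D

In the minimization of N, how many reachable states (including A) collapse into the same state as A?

2

Initial partition by acceptance: {B,C} | {A,D}.
Stable partition: {B,C} | {A,D} — 2 equivalence classes.
The equivalence class containing A is {A,D}, of size 2.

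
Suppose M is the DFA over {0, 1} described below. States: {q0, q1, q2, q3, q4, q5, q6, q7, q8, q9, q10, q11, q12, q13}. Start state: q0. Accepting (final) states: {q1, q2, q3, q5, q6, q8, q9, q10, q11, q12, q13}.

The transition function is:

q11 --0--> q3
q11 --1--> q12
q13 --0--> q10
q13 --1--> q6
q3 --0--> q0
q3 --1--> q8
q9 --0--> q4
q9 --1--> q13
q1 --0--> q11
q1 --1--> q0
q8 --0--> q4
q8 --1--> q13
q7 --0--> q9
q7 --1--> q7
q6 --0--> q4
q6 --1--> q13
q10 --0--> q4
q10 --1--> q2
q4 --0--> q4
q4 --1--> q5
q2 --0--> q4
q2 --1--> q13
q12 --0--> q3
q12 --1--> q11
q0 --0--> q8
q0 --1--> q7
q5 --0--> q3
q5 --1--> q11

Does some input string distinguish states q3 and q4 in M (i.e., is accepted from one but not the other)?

First remove the unreachable states {q1}; 13 states remain.
P0 = {q2,q3,q5,q6,q8,q9,q10,q11,q12,q13} | {q0,q4,q7}.
Split {q2,q3,q5,q6,q8,q9,q10,q11,q12,q13} by δ(·,0) → {q2,q3,q6,q8,q9,q10} and {q5,q11,q12,q13}.
Split {q2,q3,q6,q8,q9,q10} by δ(·,1) → {q2,q6,q8,q9} and {q3,q10}.
Split {q0,q4,q7} by δ(·,0) → {q0,q7} and {q4}.
On input 1, block {q5,q11,q12,q13} splits into {q5,q11,q12} and {q13}.
Refine {q3,q10} on symbol 0: members go to different blocks, giving {q3} and {q10}.
No further refinement is possible. Final partition (7 blocks): {q2,q6,q8,q9} | {q0,q7} | {q5,q11,q12} | {q3} | {q4} | {q13} | {q10}.
q3 and q4 end up in different blocks, so they are distinguishable. For instance, the string 'ε' is accepted from only q3.

Yes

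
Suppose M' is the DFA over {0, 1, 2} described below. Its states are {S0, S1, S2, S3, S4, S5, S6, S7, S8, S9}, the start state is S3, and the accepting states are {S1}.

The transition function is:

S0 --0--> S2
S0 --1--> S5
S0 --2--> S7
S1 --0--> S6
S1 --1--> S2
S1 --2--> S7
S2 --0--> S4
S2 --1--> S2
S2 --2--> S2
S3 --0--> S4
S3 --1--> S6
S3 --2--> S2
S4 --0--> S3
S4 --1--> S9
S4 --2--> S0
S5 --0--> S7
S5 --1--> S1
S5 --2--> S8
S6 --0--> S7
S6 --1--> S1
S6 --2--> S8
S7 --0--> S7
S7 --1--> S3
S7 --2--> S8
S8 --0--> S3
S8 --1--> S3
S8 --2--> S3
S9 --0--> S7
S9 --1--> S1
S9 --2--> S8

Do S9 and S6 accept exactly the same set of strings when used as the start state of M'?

Yes

All states are reachable from the start state.
Initial partition by acceptance: {S1} | {S0,S2,S3,S4,S5,S6,S7,S8,S9}.
Refine {S0,S2,S3,S4,S5,S6,S7,S8,S9} on symbol 1: members go to different blocks, giving {S0,S2,S3,S4,S7,S8} and {S5,S6,S9}.
Split {S0,S2,S3,S4,S7,S8} by δ(·,1) → {S0,S3,S4} and {S2,S7,S8}.
Refine {S0,S3,S4} on symbol 0: members go to different blocks, giving {S3,S4} and {S0}.
Split {S3,S4} by δ(·,2) → {S3} and {S4}.
Split {S2,S7,S8} by δ(·,0) → {S2} and {S7} and {S8}.
The partition is now stable with 8 blocks: {S1} | {S3} | {S5,S6,S9} | {S2} | {S0} | {S4} | {S7} | {S8}.
S9 and S6 lie in the same block of the stable partition, so they are equivalent — no string distinguishes them.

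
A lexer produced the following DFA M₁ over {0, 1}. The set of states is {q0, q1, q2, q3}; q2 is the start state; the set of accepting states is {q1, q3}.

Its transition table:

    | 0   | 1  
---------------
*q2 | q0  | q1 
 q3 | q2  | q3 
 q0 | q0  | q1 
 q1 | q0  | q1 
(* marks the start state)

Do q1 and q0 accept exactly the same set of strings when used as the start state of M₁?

No

Reachable states from the start: {q0,q1,q2}. Unreachable: {q3} — drop them.
Initial partition by acceptance: {q1} | {q0,q2}.
No further refinement is possible. Final partition (2 blocks): {q1} | {q0,q2}.
q1 and q0 end up in different blocks, so they are distinguishable. For instance, the string 'ε' is accepted from only q1.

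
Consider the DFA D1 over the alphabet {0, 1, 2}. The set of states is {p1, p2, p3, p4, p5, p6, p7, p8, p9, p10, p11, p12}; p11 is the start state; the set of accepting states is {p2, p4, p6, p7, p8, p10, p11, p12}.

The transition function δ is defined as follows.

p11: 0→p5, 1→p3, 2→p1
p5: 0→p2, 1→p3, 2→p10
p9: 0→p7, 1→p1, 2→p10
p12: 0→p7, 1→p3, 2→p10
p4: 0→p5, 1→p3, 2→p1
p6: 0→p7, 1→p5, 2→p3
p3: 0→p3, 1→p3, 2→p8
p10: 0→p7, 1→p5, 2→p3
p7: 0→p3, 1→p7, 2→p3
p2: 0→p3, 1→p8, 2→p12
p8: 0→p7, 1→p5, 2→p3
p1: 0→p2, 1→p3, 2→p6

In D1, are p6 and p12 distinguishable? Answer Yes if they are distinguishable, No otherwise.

States {p4,p9} cannot be reached from the start state, so discard them.
Initial partition by acceptance: {p2,p6,p7,p8,p10,p11,p12} | {p1,p3,p5}.
Split {p2,p6,p7,p8,p10,p11,p12} by δ(·,0) → {p6,p8,p10,p12} and {p2,p7,p11}.
Split {p6,p8,p10,p12} by δ(·,2) → {p6,p8,p10} and {p12}.
On input 0, block {p1,p3,p5} splits into {p1,p5} and {p3}.
On input 0, block {p2,p7,p11} splits into {p2,p7} and {p11}.
On input 1, block {p2,p7} splits into {p2} and {p7}.
The partition is now stable with 7 blocks: {p6,p8,p10} | {p1,p5} | {p2} | {p12} | {p3} | {p11} | {p7}.
p6 and p12 end up in different blocks, so they are distinguishable. For instance, the string '2' is accepted from only p12.

Yes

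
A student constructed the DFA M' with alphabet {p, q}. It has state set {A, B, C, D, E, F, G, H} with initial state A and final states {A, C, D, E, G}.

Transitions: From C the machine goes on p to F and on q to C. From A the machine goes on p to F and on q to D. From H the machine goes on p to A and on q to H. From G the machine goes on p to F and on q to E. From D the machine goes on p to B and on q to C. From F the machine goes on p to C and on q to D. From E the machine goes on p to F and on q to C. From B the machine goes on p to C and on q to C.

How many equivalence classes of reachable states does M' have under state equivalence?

2

First remove the unreachable states {E,G,H}; 5 states remain.
P0 = {A,C,D} | {B,F}.
The partition is now stable with 2 blocks: {A,C,D} | {B,F}.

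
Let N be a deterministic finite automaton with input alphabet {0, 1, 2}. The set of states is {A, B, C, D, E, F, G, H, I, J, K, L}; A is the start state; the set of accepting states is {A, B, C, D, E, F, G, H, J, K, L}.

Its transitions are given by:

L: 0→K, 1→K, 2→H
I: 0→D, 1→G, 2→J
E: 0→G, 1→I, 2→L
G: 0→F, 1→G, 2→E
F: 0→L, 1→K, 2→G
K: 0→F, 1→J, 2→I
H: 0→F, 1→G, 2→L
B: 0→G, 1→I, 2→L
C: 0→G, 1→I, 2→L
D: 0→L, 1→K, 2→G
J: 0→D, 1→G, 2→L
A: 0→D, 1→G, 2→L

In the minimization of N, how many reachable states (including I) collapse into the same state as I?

States {B,C} cannot be reached from the start state, so discard them.
Start with accepting vs non-accepting: {A,D,E,F,G,H,J,K,L} | {I}.
Refine {A,D,E,F,G,H,J,K,L} on symbol 1: members go to different blocks, giving {A,D,F,G,H,J,K,L} and {E}.
Refine {A,D,F,G,H,J,K,L} on symbol 2: members go to different blocks, giving {A,D,F,H,J,L} and {G} and {K}.
Split {A,D,F,H,J,L} by δ(·,0) → {A,D,F,H,J} and {L}.
Refine {A,D,F,H,J} on symbol 0: members go to different blocks, giving {A,H,J} and {D,F}.
Stable partition: {A,H,J} | {I} | {E} | {G} | {K} | {L} | {D,F} — 7 equivalence classes.
The equivalence class containing I is {I}, of size 1.

1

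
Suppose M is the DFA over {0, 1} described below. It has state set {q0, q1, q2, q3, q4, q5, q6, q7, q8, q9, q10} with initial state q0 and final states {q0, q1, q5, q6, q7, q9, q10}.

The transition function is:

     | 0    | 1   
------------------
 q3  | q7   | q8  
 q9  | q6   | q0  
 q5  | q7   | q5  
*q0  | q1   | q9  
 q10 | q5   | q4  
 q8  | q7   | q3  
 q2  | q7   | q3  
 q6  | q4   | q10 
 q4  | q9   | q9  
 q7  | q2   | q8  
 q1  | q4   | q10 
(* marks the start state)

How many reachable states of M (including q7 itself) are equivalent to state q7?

1

P0 = {q0,q1,q5,q6,q7,q9,q10} | {q2,q3,q4,q8}.
Refine {q0,q1,q5,q6,q7,q9,q10} on symbol 0: members go to different blocks, giving {q0,q5,q9,q10} and {q1,q6,q7}.
On input 0, block {q0,q5,q9,q10} splits into {q0,q5,q9} and {q10}.
On input 0, block {q2,q3,q4,q8} splits into {q2,q3,q8} and {q4}.
Refine {q1,q6,q7} on symbol 0: members go to different blocks, giving {q1,q6} and {q7}.
On input 0, block {q0,q5,q9} splits into {q0,q9} and {q5}.
Stable partition: {q0,q9} | {q2,q3,q8} | {q1,q6} | {q10} | {q4} | {q7} | {q5} — 7 equivalence classes.
The equivalence class containing q7 is {q7}, of size 1.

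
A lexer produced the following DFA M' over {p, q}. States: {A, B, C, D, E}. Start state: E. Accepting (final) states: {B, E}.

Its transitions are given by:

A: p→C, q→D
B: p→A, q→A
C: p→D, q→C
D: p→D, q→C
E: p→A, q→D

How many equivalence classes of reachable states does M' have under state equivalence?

2

Reachable states from the start: {A,C,D,E}. Unreachable: {B} — drop them.
Start with accepting vs non-accepting: {E} | {A,C,D}.
The partition is now stable with 2 blocks: {E} | {A,C,D}.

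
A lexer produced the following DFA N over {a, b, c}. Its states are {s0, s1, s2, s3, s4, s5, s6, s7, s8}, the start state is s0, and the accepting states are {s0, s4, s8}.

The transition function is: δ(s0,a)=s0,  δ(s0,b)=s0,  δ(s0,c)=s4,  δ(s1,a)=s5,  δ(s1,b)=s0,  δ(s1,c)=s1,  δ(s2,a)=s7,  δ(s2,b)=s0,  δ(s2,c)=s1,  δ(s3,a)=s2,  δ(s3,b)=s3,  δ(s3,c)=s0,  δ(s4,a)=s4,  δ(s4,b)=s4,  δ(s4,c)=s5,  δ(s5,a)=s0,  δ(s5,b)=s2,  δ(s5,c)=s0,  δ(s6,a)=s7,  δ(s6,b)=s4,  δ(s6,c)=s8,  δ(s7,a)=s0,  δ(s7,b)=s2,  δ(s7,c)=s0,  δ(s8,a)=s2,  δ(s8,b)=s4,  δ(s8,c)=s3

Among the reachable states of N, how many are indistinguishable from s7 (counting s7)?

2

States {s3,s6,s8} cannot be reached from the start state, so discard them.
Start with accepting vs non-accepting: {s0,s4} | {s1,s2,s5,s7}.
Refine {s0,s4} on symbol c: members go to different blocks, giving {s0} and {s4}.
Refine {s1,s2,s5,s7} on symbol a: members go to different blocks, giving {s1,s2} and {s5,s7}.
No further refinement is possible. Final partition (4 blocks): {s0} | {s1,s2} | {s4} | {s5,s7}.
State s7 belongs to the block {s5,s7}, which has 2 states.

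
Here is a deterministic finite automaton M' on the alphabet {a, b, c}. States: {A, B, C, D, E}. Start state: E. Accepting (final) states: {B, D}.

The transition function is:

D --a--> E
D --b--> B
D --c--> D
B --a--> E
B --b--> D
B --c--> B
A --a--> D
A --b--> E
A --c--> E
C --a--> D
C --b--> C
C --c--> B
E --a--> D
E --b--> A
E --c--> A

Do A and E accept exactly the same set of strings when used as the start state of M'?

Reachable states from the start: {A,B,D,E}. Unreachable: {C} — drop them.
P0 = {B,D} | {A,E}.
No further refinement is possible. Final partition (2 blocks): {B,D} | {A,E}.
A and E lie in the same block of the stable partition, so they are equivalent — no string distinguishes them.

Yes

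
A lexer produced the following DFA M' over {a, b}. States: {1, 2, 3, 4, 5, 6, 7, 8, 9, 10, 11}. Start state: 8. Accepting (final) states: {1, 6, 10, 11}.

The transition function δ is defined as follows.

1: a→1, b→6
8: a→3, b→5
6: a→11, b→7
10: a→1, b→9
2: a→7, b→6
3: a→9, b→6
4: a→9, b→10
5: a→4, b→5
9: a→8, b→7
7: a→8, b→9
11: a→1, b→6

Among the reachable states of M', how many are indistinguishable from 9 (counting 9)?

States {2} cannot be reached from the start state, so discard them.
Start with accepting vs non-accepting: {1,6,10,11} | {3,4,5,7,8,9}.
On input b, block {1,6,10,11} splits into {1,11} and {6,10}.
Split {3,4,5,7,8,9} by δ(·,b) → {5,7,8,9} and {3,4}.
On input a, block {5,7,8,9} splits into {5,8} and {7,9}.
No further refinement is possible. Final partition (5 blocks): {1,11} | {5,8} | {6,10} | {3,4} | {7,9}.
State 9 belongs to the block {7,9}, which has 2 states.

2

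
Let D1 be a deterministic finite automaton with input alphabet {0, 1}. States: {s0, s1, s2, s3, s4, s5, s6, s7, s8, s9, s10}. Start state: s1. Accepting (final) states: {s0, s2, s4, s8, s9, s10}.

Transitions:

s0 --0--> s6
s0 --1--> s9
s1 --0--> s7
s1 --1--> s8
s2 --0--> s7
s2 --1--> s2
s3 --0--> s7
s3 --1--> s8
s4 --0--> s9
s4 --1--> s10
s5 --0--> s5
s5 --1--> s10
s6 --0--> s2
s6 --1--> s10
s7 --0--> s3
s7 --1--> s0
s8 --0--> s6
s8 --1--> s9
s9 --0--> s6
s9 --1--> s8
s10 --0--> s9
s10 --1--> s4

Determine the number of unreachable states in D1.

No path from s1 leads to s5; the other 10 states are all reachable.

1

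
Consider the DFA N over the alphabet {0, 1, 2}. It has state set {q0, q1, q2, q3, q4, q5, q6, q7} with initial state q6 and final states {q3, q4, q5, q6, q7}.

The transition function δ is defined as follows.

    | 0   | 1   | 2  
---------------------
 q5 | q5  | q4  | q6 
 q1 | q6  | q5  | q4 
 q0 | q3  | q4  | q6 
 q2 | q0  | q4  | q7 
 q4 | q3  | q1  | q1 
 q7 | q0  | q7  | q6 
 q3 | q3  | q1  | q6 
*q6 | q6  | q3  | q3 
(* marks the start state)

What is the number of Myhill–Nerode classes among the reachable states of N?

5

First remove the unreachable states {q0,q2,q7}; 5 states remain.
P0 = {q3,q4,q5,q6} | {q1}.
Refine {q3,q4,q5,q6} on symbol 1: members go to different blocks, giving {q3,q4} and {q5,q6}.
On input 2, block {q3,q4} splits into {q3} and {q4}.
Split {q5,q6} by δ(·,1) → {q5} and {q6}.
Stable partition: {q3} | {q1} | {q5} | {q4} | {q6} — 5 equivalence classes.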